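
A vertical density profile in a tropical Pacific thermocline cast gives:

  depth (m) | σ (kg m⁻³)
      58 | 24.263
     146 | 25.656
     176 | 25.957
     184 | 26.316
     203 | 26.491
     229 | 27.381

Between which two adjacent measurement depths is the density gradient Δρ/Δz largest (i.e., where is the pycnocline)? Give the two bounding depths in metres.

176–184 m

Compute the density gradient over each adjacent pair:
  58–146 m: Δρ/Δz = 1.393/88 = 0.016 kg m⁻⁴
  146–176 m: Δρ/Δz = 0.301/30 = 0.010 kg m⁻⁴
  176–184 m: Δρ/Δz = 0.359/8 = 0.045 kg m⁻⁴
  184–203 m: Δρ/Δz = 0.175/19 = 9.2 × 10⁻³ kg m⁻⁴
  203–229 m: Δρ/Δz = 0.890/26 = 0.034 kg m⁻⁴
The largest gradient is in the 176–184 m interval — the pycnocline.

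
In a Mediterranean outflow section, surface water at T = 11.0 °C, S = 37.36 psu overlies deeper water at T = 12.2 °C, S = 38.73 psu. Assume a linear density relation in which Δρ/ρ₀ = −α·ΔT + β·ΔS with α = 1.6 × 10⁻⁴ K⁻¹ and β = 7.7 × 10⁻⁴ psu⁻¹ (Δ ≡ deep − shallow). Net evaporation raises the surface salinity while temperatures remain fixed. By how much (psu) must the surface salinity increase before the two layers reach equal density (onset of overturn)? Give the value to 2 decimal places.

Neutral buoyancy requires −α(T_deep − T_surf) + β(S_deep − S_surf′) = 0.
S_surf′ = S_deep − (α/β)·ΔT = 38.73 − (1.6 × 10⁻⁴/7.7 × 10⁻⁴)·(+1.2) = 38.4806 psu.
Increase required: 38.4806 − 37.36 = 1.1206 psu.

1.12 psu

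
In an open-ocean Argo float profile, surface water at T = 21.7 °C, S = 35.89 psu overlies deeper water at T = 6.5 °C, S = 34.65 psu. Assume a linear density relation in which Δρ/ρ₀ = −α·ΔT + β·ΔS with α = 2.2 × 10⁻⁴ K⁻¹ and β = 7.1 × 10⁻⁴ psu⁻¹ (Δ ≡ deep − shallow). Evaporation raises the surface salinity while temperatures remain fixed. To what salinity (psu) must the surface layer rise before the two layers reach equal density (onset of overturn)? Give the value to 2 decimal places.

Neutral buoyancy requires −α(T_deep − T_surf) + β(S_deep − S_surf′) = 0.
S_surf′ = S_deep − (α/β)·ΔT = 34.65 − (2.2 × 10⁻⁴/7.1 × 10⁻⁴)·(-15.2) = 39.3599 psu.
Increase required: 39.3599 − 35.89 = 3.4699 psu.

39.36 psu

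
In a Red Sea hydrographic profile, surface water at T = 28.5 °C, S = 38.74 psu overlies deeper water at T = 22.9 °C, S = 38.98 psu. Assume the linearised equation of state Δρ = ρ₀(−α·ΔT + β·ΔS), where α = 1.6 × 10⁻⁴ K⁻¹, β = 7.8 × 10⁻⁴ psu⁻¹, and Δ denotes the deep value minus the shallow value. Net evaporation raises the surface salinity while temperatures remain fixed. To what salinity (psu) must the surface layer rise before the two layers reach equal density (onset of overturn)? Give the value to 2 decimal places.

40.13 psu

Neutral buoyancy requires −α(T_deep − T_surf) + β(S_deep − S_surf′) = 0.
S_surf′ = S_deep − (α/β)·ΔT = 38.98 − (1.6 × 10⁻⁴/7.8 × 10⁻⁴)·(-5.6) = 40.1287 psu.
Increase required: 40.1287 − 38.74 = 1.3887 psu.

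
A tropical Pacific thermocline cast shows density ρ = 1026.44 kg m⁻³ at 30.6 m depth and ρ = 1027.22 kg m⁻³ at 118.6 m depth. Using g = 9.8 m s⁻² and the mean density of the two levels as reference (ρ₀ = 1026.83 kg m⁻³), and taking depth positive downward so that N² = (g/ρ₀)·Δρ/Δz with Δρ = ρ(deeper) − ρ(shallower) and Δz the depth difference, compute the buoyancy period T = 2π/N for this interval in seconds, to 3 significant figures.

683 s

Δρ = 1027.22 − 1026.44 = 0.78 kg m⁻³ over Δz = 118.6 − 30.6 = 88 m.
N² = (9.8/1026.83) × (0.78/88) = 8.4594 × 10⁻⁵ s⁻².
N = √(8.4594 × 10⁻⁵) = 9.1975 × 10⁻³ rad s⁻¹, so T = 2π/N = 683.14 s ≈ 683 s.
N² > 0, so the interval is statically stable.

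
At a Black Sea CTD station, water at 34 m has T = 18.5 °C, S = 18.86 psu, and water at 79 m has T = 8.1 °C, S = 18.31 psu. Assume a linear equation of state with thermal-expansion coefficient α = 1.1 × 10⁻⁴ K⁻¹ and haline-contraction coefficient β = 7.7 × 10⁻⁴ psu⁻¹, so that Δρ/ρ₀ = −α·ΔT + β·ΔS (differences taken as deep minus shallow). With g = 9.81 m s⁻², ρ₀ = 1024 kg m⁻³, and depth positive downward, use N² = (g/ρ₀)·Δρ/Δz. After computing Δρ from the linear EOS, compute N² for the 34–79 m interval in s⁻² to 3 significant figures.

ΔT = -10.4 K, ΔS = -0.55 psu (deep − shallow).
Δρ/ρ₀ = −αΔT + βΔS = 1.144 × 10⁻³ − 4.235 × 10⁻⁴ = 7.205 × 10⁻⁴, so Δρ ≈ 0.7378 kg m⁻³.
N² = (g/ρ₀)·Δρ/Δz = g·(Δρ/ρ₀)/Δz = 9.81 × 7.205 × 10⁻⁴ / 45 = 1.5707 × 10⁻⁴ s⁻² ≈ 1.57 × 10⁻⁴ s⁻².

1.57 × 10⁻⁴ s⁻²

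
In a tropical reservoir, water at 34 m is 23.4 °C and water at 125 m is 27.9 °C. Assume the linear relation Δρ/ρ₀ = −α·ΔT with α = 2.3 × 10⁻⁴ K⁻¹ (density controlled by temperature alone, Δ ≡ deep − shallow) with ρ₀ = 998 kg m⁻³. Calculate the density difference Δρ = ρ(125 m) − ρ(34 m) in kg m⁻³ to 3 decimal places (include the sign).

-1.033 kg m⁻³

ΔT = +4.5 K, Δρ/ρ₀ = −αΔT = -1.035 × 10⁻³.
Δρ = 998 × (-1.035 × 10⁻³) = -1.033 kg m⁻³.
Negative Δρ: lighter below, statically unstable.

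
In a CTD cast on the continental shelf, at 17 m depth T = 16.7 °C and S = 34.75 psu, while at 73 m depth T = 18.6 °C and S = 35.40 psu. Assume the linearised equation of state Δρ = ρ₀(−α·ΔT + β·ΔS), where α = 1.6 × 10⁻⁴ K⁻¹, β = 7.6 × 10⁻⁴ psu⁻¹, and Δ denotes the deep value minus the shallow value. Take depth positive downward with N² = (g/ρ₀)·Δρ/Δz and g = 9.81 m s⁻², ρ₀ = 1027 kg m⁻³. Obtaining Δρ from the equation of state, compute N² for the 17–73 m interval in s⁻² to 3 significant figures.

ΔT = +1.9 K, ΔS = +0.65 psu (deep − shallow).
Δρ/ρ₀ = −αΔT + βΔS = -3.04 × 10⁻⁴ + 4.94 × 10⁻⁴ = 1.90 × 10⁻⁴, so Δρ ≈ 0.1951 kg m⁻³.
N² = (g/ρ₀)·Δρ/Δz = g·(Δρ/ρ₀)/Δz = 9.81 × 1.90 × 10⁻⁴ / 56 = 3.3284 × 10⁻⁵ s⁻² ≈ 3.33 × 10⁻⁵ s⁻².

3.33 × 10⁻⁵ s⁻²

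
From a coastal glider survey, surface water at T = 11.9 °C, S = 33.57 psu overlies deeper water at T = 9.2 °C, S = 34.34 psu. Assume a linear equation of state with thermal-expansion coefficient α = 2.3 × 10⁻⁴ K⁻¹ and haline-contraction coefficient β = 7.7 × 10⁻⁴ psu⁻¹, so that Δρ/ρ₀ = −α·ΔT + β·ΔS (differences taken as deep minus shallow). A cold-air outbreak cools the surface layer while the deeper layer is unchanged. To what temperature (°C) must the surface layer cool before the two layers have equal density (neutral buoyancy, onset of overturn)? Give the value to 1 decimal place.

Neutral buoyancy requires Δρ = 0, i.e. −α(T_deep − T_surf′) + β(S_deep − S_surf) = 0.
T_surf′ = T_deep − (β/α)·ΔS = 9.2 − (7.7 × 10⁻⁴/2.3 × 10⁻⁴)·(+0.77) = 6.622 °C.
Cooling required: 11.9 − (6.622) = 5.278 °C.

6.6 °C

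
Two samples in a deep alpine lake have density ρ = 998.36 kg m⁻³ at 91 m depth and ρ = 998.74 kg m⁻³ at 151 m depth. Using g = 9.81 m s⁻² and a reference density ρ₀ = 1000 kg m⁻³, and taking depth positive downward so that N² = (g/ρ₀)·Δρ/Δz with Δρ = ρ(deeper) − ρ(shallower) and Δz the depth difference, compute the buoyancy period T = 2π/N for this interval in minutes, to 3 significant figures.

13.3 min

Δρ = 998.74 − 998.36 = 0.38 kg m⁻³ over Δz = 151 − 91 = 60 m.
N² = (9.81/1000) × (0.38/60) = 6.2130 × 10⁻⁵ s⁻².
N = √(6.2130 × 10⁻⁵) = 7.8823 × 10⁻³ rad s⁻¹, so T = 2π/N = 797.13 s = 13.286 min ≈ 13.3 min.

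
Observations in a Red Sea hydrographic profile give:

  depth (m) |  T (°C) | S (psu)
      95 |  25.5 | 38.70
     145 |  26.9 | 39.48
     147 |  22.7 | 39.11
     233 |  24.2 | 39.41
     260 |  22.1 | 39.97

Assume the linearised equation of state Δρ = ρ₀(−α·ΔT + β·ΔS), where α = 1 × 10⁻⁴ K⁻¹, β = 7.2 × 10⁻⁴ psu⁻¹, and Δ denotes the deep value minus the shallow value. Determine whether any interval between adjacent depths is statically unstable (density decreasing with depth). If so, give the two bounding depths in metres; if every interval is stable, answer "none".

Evaluate Δρ/ρ₀ = −αΔT + βΔS across each adjacent pair:
  95–145 m: −αΔT+βΔS = −(1 × 10⁻⁴)(+1.4)+(7.2 × 10⁻⁴)(+0.78) = 4.2 × 10⁻⁴ → stable
  145–147 m: −αΔT+βΔS = −(1 × 10⁻⁴)(-4.2)+(7.2 × 10⁻⁴)(-0.37) = 1.5 × 10⁻⁴ → stable
  147–233 m: −αΔT+βΔS = −(1 × 10⁻⁴)(+1.5)+(7.2 × 10⁻⁴)(+0.30) = 6.6 × 10⁻⁵ → stable
  233–260 m: −αΔT+βΔS = −(1 × 10⁻⁴)(-2.1)+(7.2 × 10⁻⁴)(+0.56) = 6.1 × 10⁻⁴ → stable
Every interval has Δρ > 0: the column is stably stratified throughout.

none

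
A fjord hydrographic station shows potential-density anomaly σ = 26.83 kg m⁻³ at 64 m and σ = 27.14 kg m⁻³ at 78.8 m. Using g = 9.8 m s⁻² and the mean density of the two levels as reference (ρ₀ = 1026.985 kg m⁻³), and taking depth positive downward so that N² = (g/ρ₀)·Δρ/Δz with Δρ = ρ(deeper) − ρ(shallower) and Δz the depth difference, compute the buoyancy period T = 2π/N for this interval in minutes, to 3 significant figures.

Δρ = 1027.14 − 1026.83 = 0.31 kg m⁻³ over Δz = 78.8 − 64 = 14.8 m.
N² = (9.8/1026.985) × (0.31/14.8) = 1.9988 × 10⁻⁴ s⁻².
N = √(1.9988 × 10⁻⁴) = 0.014138 rad s⁻¹, so T = 2π/N = 444.42 s = 7.4070 min ≈ 7.41 min.

7.41 min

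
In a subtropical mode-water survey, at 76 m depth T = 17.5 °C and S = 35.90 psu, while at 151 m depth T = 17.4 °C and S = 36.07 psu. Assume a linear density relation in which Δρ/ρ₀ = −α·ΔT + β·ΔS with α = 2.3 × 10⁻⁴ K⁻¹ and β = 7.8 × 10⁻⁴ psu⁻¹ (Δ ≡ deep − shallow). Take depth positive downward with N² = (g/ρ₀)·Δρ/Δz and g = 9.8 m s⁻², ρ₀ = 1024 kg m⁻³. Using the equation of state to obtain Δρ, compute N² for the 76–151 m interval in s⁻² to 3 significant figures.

2.03 × 10⁻⁵ s⁻²

ΔT = -0.1 K, ΔS = +0.17 psu (deep − shallow).
Δρ/ρ₀ = −αΔT + βΔS = 2.30 × 10⁻⁵ + 1.326 × 10⁻⁴ = 1.556 × 10⁻⁴, so Δρ ≈ 0.1593 kg m⁻³.
N² = (g/ρ₀)·Δρ/Δz = g·(Δρ/ρ₀)/Δz = 9.8 × 1.556 × 10⁻⁴ / 75 = 2.0332 × 10⁻⁵ s⁻² ≈ 2.03 × 10⁻⁵ s⁻².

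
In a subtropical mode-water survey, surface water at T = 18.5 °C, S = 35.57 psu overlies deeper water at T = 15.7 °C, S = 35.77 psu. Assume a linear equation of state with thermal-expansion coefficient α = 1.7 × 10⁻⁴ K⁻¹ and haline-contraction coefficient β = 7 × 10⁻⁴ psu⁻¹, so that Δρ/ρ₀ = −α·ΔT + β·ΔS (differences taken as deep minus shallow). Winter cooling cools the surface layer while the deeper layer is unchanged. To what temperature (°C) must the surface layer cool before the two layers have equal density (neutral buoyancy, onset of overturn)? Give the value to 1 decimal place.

Neutral buoyancy requires Δρ = 0, i.e. −α(T_deep − T_surf′) + β(S_deep − S_surf) = 0.
T_surf′ = T_deep − (β/α)·ΔS = 15.7 − (7 × 10⁻⁴/1.7 × 10⁻⁴)·(+0.20) = 14.876 °C.
Cooling required: 18.5 − (14.876) = 3.624 °C.

14.9 °C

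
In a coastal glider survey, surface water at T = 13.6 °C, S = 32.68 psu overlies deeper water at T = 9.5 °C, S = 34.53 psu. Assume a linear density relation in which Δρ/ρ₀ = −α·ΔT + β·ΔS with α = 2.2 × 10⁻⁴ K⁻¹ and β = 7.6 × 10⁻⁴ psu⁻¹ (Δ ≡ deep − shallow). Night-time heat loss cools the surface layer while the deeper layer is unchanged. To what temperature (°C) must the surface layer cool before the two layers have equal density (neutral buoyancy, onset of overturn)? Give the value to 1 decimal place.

3.1 °C

Neutral buoyancy requires Δρ = 0, i.e. −α(T_deep − T_surf′) + β(S_deep − S_surf) = 0.
T_surf′ = T_deep − (β/α)·ΔS = 9.5 − (7.6 × 10⁻⁴/2.2 × 10⁻⁴)·(+1.85) = 3.109 °C.
Cooling required: 13.6 − (3.109) = 10.491 °C.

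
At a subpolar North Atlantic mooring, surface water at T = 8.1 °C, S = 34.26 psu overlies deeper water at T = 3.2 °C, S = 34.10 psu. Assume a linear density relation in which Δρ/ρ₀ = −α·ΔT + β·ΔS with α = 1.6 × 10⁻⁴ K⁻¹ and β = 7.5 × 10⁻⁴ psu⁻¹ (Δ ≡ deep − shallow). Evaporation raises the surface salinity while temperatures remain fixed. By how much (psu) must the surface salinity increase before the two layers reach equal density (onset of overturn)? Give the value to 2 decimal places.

Neutral buoyancy requires −α(T_deep − T_surf) + β(S_deep − S_surf′) = 0.
S_surf′ = S_deep − (α/β)·ΔT = 34.10 − (1.6 × 10⁻⁴/7.5 × 10⁻⁴)·(-4.9) = 35.1453 psu.
Increase required: 35.1453 − 34.26 = 0.8853 psu.

0.89 psu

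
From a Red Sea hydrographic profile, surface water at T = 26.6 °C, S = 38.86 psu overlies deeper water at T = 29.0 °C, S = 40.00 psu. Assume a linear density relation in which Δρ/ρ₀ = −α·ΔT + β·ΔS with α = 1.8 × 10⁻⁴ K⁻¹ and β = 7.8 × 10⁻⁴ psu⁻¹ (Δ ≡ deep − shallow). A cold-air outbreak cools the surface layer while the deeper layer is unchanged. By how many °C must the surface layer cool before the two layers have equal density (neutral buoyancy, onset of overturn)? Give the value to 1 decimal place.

Neutral buoyancy requires Δρ = 0, i.e. −α(T_deep − T_surf′) + β(S_deep − S_surf) = 0.
T_surf′ = T_deep − (β/α)·ΔS = 29.0 − (7.8 × 10⁻⁴/1.8 × 10⁻⁴)·(+1.14) = 24.060 °C.
Cooling required: 26.6 − (24.060) = 2.540 °C.

2.5 °C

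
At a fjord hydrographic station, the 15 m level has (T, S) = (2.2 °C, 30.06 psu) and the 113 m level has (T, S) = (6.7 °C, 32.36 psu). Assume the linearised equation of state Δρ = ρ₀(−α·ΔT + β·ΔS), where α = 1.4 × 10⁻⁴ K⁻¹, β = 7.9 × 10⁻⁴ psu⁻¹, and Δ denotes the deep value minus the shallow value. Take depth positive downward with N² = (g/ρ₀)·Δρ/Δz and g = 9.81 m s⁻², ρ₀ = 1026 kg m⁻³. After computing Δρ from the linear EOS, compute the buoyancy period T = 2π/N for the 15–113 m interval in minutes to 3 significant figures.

9.61 min

ΔT = +4.5 K, ΔS = +2.30 psu (deep − shallow).
Δρ/ρ₀ = −αΔT + βΔS = -6.30 × 10⁻⁴ + 1.817 × 10⁻³ = 1.187 × 10⁻³, so Δρ ≈ 1.218 kg m⁻³.
N² = (g/ρ₀)·Δρ/Δz = g·(Δρ/ρ₀)/Δz = 9.81 × 1.187 × 10⁻³ / 98 = 1.1882 × 10⁻⁴ s⁻².
N = √(1.1882 × 10⁻⁴) = 0.010900 rad s⁻¹ → T = 2π/N = 576.44 s = 9.6073 min ≈ 9.61 min.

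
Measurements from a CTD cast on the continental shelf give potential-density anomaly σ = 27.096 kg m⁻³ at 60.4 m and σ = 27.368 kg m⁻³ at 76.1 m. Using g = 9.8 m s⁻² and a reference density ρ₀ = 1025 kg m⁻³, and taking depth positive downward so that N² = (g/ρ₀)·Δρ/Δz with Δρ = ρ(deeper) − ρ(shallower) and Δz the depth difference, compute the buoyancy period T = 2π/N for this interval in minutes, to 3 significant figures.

8.14 min

Δρ = 1027.368 − 1027.096 = 0.272 kg m⁻³ over Δz = 76.1 − 60.4 = 15.7 m.
N² = (9.8/1025) × (0.272/15.7) = 1.6564 × 10⁻⁴ s⁻².
N = √(1.6564 × 10⁻⁴) = 0.012870 rad s⁻¹, so T = 2π/N = 488.20 s = 8.1367 min ≈ 8.14 min.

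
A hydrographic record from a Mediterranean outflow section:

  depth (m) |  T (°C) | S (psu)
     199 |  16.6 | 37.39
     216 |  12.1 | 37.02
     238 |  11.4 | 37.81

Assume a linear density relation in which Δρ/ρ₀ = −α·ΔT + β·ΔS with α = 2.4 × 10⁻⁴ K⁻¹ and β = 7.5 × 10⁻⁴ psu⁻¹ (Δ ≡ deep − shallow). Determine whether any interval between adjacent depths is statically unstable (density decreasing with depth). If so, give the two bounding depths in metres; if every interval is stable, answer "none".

none

Evaluate Δρ/ρ₀ = −αΔT + βΔS across each adjacent pair:
  199–216 m: −αΔT+βΔS = −(2.4 × 10⁻⁴)(-4.5)+(7.5 × 10⁻⁴)(-0.37) = 8.0 × 10⁻⁴ → stable
  216–238 m: −αΔT+βΔS = −(2.4 × 10⁻⁴)(-0.7)+(7.5 × 10⁻⁴)(+0.79) = 7.6 × 10⁻⁴ → stable
Every interval has Δρ > 0: the column is stably stratified throughout.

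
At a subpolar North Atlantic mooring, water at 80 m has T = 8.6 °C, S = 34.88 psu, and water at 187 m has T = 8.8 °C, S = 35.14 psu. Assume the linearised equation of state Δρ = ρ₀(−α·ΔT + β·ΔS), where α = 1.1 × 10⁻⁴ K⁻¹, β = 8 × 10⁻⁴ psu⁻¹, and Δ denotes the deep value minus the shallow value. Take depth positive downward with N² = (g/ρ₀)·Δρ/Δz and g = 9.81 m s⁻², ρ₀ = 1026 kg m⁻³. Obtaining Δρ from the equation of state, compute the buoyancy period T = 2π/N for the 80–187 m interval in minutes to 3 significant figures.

25.4 min

ΔT = +0.2 K, ΔS = +0.26 psu (deep − shallow).
Δρ/ρ₀ = −αΔT + βΔS = -2.20 × 10⁻⁵ + 2.08 × 10⁻⁴ = 1.86 × 10⁻⁴, so Δρ ≈ 0.1908 kg m⁻³.
N² = (g/ρ₀)·Δρ/Δz = g·(Δρ/ρ₀)/Δz = 9.81 × 1.86 × 10⁻⁴ / 107 = 1.7053 × 10⁻⁵ s⁻².
N = √(1.7053 × 10⁻⁵) = 4.1295 × 10⁻³ rad s⁻¹ → T = 2π/N = 1.5215 × 10³ s = 25.358 min ≈ 25.4 min.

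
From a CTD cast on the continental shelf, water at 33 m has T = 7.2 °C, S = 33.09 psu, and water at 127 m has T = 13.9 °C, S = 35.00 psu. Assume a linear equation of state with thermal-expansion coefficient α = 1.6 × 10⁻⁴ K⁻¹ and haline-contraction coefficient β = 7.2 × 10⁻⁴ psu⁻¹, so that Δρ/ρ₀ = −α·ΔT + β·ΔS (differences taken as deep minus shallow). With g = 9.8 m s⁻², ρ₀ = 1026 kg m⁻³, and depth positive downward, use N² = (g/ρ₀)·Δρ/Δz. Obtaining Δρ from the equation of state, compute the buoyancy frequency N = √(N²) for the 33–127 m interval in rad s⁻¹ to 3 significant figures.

ΔT = +6.7 K, ΔS = +1.91 psu (deep − shallow).
Δρ/ρ₀ = −αΔT + βΔS = -1.072 × 10⁻³ + 1.3752 × 10⁻³ = 3.032 × 10⁻⁴, so Δρ ≈ 0.3111 kg m⁻³.
N² = (g/ρ₀)·Δρ/Δz = g·(Δρ/ρ₀)/Δz = 9.8 × 3.032 × 10⁻⁴ / 94 = 3.1610 × 10⁻⁵ s⁻².
N = √(3.1610 × 10⁻⁵) = 5.6223 × 10⁻³ rad s⁻¹ ≈ 5.62 × 10⁻³ rad s⁻¹.

5.62 × 10⁻³ rad s⁻¹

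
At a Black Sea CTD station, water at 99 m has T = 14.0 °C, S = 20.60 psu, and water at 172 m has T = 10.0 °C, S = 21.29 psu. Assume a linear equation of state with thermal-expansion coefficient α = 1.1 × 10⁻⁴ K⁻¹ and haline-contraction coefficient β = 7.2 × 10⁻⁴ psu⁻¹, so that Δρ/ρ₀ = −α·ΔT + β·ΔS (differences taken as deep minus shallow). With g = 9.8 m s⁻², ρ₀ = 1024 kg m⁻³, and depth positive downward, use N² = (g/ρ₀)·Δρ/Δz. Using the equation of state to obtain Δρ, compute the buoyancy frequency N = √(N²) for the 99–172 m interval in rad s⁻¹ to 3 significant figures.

ΔT = -4.0 K, ΔS = +0.69 psu (deep − shallow).
Δρ/ρ₀ = −αΔT + βΔS = 4.40 × 10⁻⁴ + 4.968 × 10⁻⁴ = 9.368 × 10⁻⁴, so Δρ ≈ 0.9593 kg m⁻³.
N² = (g/ρ₀)·Δρ/Δz = g·(Δρ/ρ₀)/Δz = 9.8 × 9.368 × 10⁻⁴ / 73 = 1.2576 × 10⁻⁴ s⁻².
N = √(1.2576 × 10⁻⁴) = 0.011214 rad s⁻¹ ≈ 0.0112 rad s⁻¹.

0.0112 rad s⁻¹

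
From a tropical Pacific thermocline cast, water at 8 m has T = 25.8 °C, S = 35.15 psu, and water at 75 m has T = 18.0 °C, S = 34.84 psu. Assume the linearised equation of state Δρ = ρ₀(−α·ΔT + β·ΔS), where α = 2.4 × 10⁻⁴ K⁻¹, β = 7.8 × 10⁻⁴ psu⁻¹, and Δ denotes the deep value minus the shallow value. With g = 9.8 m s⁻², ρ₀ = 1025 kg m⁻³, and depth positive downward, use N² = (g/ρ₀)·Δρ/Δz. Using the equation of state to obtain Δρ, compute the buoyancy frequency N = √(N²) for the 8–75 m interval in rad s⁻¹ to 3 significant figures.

0.0154 rad s⁻¹

ΔT = -7.8 K, ΔS = -0.31 psu (deep − shallow).
Δρ/ρ₀ = −αΔT + βΔS = 1.872 × 10⁻³ − 2.418 × 10⁻⁴ = 1.6302 × 10⁻³, so Δρ ≈ 1.671 kg m⁻³.
N² = (g/ρ₀)·Δρ/Δz = g·(Δρ/ρ₀)/Δz = 9.8 × 1.6302 × 10⁻³ / 67 = 2.3845 × 10⁻⁴ s⁻².
N = √(2.3845 × 10⁻⁴) = 0.015442 rad s⁻¹ ≈ 0.0154 rad s⁻¹.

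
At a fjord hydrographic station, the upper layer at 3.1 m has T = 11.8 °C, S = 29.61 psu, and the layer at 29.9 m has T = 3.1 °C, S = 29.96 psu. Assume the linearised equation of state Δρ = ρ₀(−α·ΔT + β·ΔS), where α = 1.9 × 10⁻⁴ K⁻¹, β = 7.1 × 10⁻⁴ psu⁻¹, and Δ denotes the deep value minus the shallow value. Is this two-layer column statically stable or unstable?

ΔT = 3.1 − 11.8 = -8.7 K and ΔS = 29.96 − 29.61 = +0.35 psu (deep − shallow).
−αΔT = 1.653 × 10⁻³; βΔS = 2.485 × 10⁻⁴; sum Δρ/ρ₀ = 1.9015 × 10⁻³.
Δρ/ρ₀ > 0, so Δρ > 0: deeper water is denser → statically stable.

stable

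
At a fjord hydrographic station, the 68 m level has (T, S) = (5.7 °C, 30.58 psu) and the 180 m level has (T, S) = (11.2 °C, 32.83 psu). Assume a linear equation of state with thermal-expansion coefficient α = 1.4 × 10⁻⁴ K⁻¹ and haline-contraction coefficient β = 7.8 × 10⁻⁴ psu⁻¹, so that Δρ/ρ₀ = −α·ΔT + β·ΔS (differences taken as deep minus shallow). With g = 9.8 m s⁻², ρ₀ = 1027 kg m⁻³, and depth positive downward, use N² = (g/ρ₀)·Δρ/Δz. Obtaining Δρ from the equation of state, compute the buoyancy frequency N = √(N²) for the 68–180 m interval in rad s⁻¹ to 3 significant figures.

9.28 × 10⁻³ rad s⁻¹

ΔT = +5.5 K, ΔS = +2.25 psu (deep − shallow).
Δρ/ρ₀ = −αΔT + βΔS = -7.70 × 10⁻⁴ + 1.755 × 10⁻³ = 9.85 × 10⁻⁴, so Δρ ≈ 1.012 kg m⁻³.
N² = (g/ρ₀)·Δρ/Δz = g·(Δρ/ρ₀)/Δz = 9.8 × 9.85 × 10⁻⁴ / 112 = 8.6188 × 10⁻⁵ s⁻².
N = √(8.6188 × 10⁻⁵) = 9.2837 × 10⁻³ rad s⁻¹ ≈ 9.28 × 10⁻³ rad s⁻¹.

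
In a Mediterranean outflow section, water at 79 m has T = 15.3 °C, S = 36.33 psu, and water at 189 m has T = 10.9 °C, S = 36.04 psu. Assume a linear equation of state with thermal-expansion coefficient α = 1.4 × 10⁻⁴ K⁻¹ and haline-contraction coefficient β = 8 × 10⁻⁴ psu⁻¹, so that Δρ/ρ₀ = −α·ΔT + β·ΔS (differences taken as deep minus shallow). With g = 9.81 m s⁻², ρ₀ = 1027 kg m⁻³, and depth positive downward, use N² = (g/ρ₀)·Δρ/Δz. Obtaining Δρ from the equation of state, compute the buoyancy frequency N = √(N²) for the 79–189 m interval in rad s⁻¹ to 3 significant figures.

5.85 × 10⁻³ rad s⁻¹

ΔT = -4.4 K, ΔS = -0.29 psu (deep − shallow).
Δρ/ρ₀ = −αΔT + βΔS = 6.16 × 10⁻⁴ − 2.32 × 10⁻⁴ = 3.84 × 10⁻⁴, so Δρ ≈ 0.3944 kg m⁻³.
N² = (g/ρ₀)·Δρ/Δz = g·(Δρ/ρ₀)/Δz = 9.81 × 3.84 × 10⁻⁴ / 110 = 3.4246 × 10⁻⁵ s⁻².
N = √(3.4246 × 10⁻⁵) = 5.8520 × 10⁻³ rad s⁻¹ ≈ 5.85 × 10⁻³ rad s⁻¹.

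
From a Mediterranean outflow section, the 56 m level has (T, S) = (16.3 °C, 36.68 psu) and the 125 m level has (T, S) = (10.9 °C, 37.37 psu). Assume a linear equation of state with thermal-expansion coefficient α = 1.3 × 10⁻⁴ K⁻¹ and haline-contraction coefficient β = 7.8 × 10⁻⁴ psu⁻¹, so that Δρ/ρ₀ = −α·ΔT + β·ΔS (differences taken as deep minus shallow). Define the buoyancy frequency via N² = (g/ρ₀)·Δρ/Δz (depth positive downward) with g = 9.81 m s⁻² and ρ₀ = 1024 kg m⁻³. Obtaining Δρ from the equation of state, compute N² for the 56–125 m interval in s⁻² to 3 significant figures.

1.76 × 10⁻⁴ s⁻²

ΔT = -5.4 K, ΔS = +0.69 psu (deep − shallow).
Δρ/ρ₀ = −αΔT + βΔS = 7.02 × 10⁻⁴ + 5.382 × 10⁻⁴ = 1.2402 × 10⁻³, so Δρ ≈ 1.270 kg m⁻³.
N² = (g/ρ₀)·Δρ/Δz = g·(Δρ/ρ₀)/Δz = 9.81 × 1.2402 × 10⁻³ / 69 = 1.7632 × 10⁻⁴ s⁻² ≈ 1.76 × 10⁻⁴ s⁻².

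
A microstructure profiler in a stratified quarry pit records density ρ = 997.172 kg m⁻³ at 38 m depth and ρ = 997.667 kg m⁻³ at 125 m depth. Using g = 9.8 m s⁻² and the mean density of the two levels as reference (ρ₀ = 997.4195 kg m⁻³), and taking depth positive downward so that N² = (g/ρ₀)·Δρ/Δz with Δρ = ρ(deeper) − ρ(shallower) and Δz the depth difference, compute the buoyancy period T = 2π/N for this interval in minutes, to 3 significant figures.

14.0 min

Δρ = 997.667 − 997.172 = 0.495 kg m⁻³ over Δz = 125 − 38 = 87 m.
N² = (9.8/997.4195) × (0.495/87) = 5.5903 × 10⁻⁵ s⁻².
N = √(5.5903 × 10⁻⁵) = 7.4768 × 10⁻³ rad s⁻¹, so T = 2π/N = 840.36 s = 14.006 min ≈ 14.0 min.
A positive N² confirms static stability across the interval.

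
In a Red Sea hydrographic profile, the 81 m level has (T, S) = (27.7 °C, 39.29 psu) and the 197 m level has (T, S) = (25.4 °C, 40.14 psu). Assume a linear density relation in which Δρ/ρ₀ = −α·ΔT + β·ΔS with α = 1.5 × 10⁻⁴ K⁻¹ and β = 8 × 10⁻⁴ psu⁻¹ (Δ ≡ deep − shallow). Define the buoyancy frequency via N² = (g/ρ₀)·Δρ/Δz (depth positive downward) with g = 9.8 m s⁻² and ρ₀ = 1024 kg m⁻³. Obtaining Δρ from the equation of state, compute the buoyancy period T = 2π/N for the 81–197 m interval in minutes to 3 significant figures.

ΔT = -2.3 K, ΔS = +0.85 psu (deep − shallow).
Δρ/ρ₀ = −αΔT + βΔS = 3.45 × 10⁻⁴ + 6.80 × 10⁻⁴ = 1.025 × 10⁻³, so Δρ ≈ 1.050 kg m⁻³.
N² = (g/ρ₀)·Δρ/Δz = g·(Δρ/ρ₀)/Δz = 9.8 × 1.025 × 10⁻³ / 116 = 8.6595 × 10⁻⁵ s⁻².
N = √(8.6595 × 10⁻⁵) = 9.3056 × 10⁻³ rad s⁻¹ → T = 2π/N = 675.20 s = 11.253 min ≈ 11.3 min.

11.3 min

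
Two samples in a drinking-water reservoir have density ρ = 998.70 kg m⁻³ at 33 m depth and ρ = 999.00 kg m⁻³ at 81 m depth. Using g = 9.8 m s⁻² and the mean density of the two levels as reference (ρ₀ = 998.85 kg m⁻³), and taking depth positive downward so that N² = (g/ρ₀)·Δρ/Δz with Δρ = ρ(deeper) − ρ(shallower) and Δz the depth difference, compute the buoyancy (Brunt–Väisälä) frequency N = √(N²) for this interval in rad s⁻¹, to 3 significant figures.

Δρ = 999.00 − 998.70 = 0.30 kg m⁻³ over Δz = 81 − 33 = 48 m.
N² = (9.8/998.85) × (0.30/48) = 6.1321 × 10⁻⁵ s⁻².
N = √(6.1321 × 10⁻⁵) = 7.8308 × 10⁻³ rad s⁻¹ ≈ 7.83 × 10⁻³ rad s⁻¹.
A positive N² confirms static stability across the interval.

7.83 × 10⁻³ rad s⁻¹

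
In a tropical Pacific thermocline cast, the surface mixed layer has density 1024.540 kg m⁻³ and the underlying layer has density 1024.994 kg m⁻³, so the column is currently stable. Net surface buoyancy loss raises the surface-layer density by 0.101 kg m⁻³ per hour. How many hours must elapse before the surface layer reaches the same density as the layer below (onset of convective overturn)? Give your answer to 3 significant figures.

4.50 hours

Density deficit of the surface layer: 1024.994 − 1024.540 = 0.454 kg m⁻³.
Required change = 0.454 / 0.101 = 4.50 hours.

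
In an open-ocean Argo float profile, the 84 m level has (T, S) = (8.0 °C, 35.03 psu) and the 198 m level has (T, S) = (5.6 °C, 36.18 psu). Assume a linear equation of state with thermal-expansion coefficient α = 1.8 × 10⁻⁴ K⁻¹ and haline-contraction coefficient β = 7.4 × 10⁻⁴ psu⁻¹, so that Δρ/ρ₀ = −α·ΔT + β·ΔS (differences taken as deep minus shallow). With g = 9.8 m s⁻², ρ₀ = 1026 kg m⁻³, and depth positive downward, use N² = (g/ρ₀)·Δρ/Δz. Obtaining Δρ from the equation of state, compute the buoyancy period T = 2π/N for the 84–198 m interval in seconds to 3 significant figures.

ΔT = -2.4 K, ΔS = +1.15 psu (deep − shallow).
Δρ/ρ₀ = −αΔT + βΔS = 4.32 × 10⁻⁴ + 8.51 × 10⁻⁴ = 1.283 × 10⁻³, so Δρ ≈ 1.316 kg m⁻³.
N² = (g/ρ₀)·Δρ/Δz = g·(Δρ/ρ₀)/Δz = 9.8 × 1.283 × 10⁻³ / 114 = 1.1029 × 10⁻⁴ s⁻².
N = √(1.1029 × 10⁻⁴) = 0.010502 rad s⁻¹ → T = 2π/N = 598.28 s ≈ 598 s.

598 s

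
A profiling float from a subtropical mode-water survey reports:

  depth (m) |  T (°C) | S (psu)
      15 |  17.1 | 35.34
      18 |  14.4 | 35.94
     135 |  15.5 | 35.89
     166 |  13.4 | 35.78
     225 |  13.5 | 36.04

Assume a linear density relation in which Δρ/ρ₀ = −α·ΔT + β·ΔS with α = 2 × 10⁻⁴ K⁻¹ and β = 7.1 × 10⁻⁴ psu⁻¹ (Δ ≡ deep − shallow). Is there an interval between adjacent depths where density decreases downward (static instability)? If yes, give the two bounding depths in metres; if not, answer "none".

Evaluate Δρ/ρ₀ = −αΔT + βΔS across each adjacent pair:
  15–18 m: −αΔT+βΔS = −(2 × 10⁻⁴)(-2.7)+(7.1 × 10⁻⁴)(+0.60) = 9.7 × 10⁻⁴ → stable
  18–135 m: −αΔT+βΔS = −(2 × 10⁻⁴)(+1.1)+(7.1 × 10⁻⁴)(-0.05) = -2.6 × 10⁻⁴ → UNSTABLE
  135–166 m: −αΔT+βΔS = −(2 × 10⁻⁴)(-2.1)+(7.1 × 10⁻⁴)(-0.11) = 3.4 × 10⁻⁴ → stable
  166–225 m: −αΔT+βΔS = −(2 × 10⁻⁴)(+0.1)+(7.1 × 10⁻⁴)(+0.26) = 1.6 × 10⁻⁴ → stable
The 18–135 m interval has Δρ < 0: lighter water underlies denser water.

18–135 m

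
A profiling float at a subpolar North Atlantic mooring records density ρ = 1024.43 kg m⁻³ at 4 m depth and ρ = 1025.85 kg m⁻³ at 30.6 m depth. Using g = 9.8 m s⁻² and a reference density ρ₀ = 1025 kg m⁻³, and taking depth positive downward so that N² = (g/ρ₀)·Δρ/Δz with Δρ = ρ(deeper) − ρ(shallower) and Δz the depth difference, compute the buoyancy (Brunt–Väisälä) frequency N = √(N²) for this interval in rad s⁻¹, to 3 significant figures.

0.0226 rad s⁻¹

Δρ = 1025.85 − 1024.43 = 1.42 kg m⁻³ over Δz = 30.6 − 4 = 26.6 m.
N² = (9.8/1025) × (1.42/26.6) = 5.1040 × 10⁻⁴ s⁻².
N = √(5.1040 × 10⁻⁴) = 0.022592 rad s⁻¹ ≈ 0.0226 rad s⁻¹.
A positive N² confirms static stability across the interval.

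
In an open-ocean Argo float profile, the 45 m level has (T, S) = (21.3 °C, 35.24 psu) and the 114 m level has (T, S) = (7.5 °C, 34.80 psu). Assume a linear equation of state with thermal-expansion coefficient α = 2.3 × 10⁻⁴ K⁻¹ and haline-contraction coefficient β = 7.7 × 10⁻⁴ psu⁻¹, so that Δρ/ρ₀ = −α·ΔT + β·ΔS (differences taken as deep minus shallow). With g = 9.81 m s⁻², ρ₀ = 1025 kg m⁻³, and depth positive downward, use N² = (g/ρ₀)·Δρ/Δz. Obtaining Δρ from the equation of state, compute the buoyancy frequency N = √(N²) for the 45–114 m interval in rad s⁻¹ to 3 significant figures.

ΔT = -13.8 K, ΔS = -0.44 psu (deep − shallow).
Δρ/ρ₀ = −αΔT + βΔS = 3.174 × 10⁻³ − 3.388 × 10⁻⁴ = 2.8352 × 10⁻³, so Δρ ≈ 2.906 kg m⁻³.
N² = (g/ρ₀)·Δρ/Δz = g·(Δρ/ρ₀)/Δz = 9.81 × 2.8352 × 10⁻³ / 69 = 4.0309 × 10⁻⁴ s⁻².
N = √(4.0309 × 10⁻⁴) = 0.020077 rad s⁻¹ ≈ 0.0201 rad s⁻¹.

0.0201 rad s⁻¹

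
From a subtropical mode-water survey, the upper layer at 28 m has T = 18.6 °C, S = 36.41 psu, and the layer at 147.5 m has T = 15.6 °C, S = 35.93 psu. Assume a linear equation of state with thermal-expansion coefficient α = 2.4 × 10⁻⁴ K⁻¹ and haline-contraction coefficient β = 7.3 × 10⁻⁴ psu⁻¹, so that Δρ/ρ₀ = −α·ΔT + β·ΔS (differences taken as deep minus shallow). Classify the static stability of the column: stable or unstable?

stable

ΔT = 15.6 − 18.6 = -3.0 K and ΔS = 35.93 − 36.41 = -0.48 psu (deep − shallow).
−αΔT = 7.20 × 10⁻⁴; βΔS = -3.504 × 10⁻⁴; sum Δρ/ρ₀ = 3.696 × 10⁻⁴.
Δρ/ρ₀ > 0, so Δρ > 0: deeper water is denser → statically stable.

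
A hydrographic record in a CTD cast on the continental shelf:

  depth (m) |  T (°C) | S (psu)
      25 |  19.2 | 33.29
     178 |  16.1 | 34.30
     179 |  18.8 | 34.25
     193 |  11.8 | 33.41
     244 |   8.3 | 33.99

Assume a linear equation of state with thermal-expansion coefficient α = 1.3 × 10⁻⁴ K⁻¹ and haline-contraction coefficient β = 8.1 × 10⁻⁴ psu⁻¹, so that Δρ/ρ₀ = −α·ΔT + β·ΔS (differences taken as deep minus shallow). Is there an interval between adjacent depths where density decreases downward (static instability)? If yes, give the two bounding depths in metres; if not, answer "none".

Evaluate Δρ/ρ₀ = −αΔT + βΔS across each adjacent pair:
  25–178 m: −αΔT+βΔS = −(1.3 × 10⁻⁴)(-3.1)+(8.1 × 10⁻⁴)(+1.01) = 1.2 × 10⁻³ → stable
  178–179 m: −αΔT+βΔS = −(1.3 × 10⁻⁴)(+2.7)+(8.1 × 10⁻⁴)(-0.05) = -3.9 × 10⁻⁴ → UNSTABLE
  179–193 m: −αΔT+βΔS = −(1.3 × 10⁻⁴)(-7.0)+(8.1 × 10⁻⁴)(-0.84) = 2.3 × 10⁻⁴ → stable
  193–244 m: −αΔT+βΔS = −(1.3 × 10⁻⁴)(-3.5)+(8.1 × 10⁻⁴)(+0.58) = 9.2 × 10⁻⁴ → stable
The 178–179 m interval has Δρ < 0: lighter water underlies denser water.

178–179 m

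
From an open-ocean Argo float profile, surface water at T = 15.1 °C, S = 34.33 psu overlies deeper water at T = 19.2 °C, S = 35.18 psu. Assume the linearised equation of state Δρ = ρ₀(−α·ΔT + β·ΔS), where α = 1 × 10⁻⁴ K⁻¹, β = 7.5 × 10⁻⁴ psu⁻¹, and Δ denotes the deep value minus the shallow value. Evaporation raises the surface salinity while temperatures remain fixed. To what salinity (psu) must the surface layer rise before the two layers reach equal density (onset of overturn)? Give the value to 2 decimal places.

34.63 psu

Neutral buoyancy requires −α(T_deep − T_surf) + β(S_deep − S_surf′) = 0.
S_surf′ = S_deep − (α/β)·ΔT = 35.18 − (1 × 10⁻⁴/7.5 × 10⁻⁴)·(+4.1) = 34.6333 psu.
Increase required: 34.6333 − 34.33 = 0.3033 psu.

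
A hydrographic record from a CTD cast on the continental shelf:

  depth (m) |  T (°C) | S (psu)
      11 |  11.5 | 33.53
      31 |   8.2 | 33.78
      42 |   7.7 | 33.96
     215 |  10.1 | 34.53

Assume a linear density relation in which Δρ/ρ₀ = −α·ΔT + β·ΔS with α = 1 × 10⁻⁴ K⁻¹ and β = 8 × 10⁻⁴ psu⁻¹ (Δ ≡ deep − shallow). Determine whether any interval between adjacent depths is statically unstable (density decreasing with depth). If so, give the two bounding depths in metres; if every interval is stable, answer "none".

none

Evaluate Δρ/ρ₀ = −αΔT + βΔS across each adjacent pair:
  11–31 m: −αΔT+βΔS = −(1 × 10⁻⁴)(-3.3)+(8 × 10⁻⁴)(+0.25) = 5.3 × 10⁻⁴ → stable
  31–42 m: −αΔT+βΔS = −(1 × 10⁻⁴)(-0.5)+(8 × 10⁻⁴)(+0.18) = 1.9 × 10⁻⁴ → stable
  42–215 m: −αΔT+βΔS = −(1 × 10⁻⁴)(+2.4)+(8 × 10⁻⁴)(+0.57) = 2.2 × 10⁻⁴ → stable
Every interval has Δρ > 0: the column is stably stratified throughout.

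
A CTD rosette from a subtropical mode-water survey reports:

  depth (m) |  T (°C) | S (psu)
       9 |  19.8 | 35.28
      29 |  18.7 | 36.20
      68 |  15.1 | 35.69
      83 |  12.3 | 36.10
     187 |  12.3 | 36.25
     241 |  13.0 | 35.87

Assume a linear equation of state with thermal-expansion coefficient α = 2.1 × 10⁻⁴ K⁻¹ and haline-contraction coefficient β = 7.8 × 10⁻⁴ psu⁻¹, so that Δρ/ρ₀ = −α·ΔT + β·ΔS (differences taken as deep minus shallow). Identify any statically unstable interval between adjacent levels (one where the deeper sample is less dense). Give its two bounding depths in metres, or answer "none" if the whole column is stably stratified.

187–241 m

Evaluate Δρ/ρ₀ = −αΔT + βΔS across each adjacent pair:
  9–29 m: −αΔT+βΔS = −(2.1 × 10⁻⁴)(-1.1)+(7.8 × 10⁻⁴)(+0.92) = 9.5 × 10⁻⁴ → stable
  29–68 m: −αΔT+βΔS = −(2.1 × 10⁻⁴)(-3.6)+(7.8 × 10⁻⁴)(-0.51) = 3.6 × 10⁻⁴ → stable
  68–83 m: −αΔT+βΔS = −(2.1 × 10⁻⁴)(-2.8)+(7.8 × 10⁻⁴)(+0.41) = 9.1 × 10⁻⁴ → stable
  83–187 m: −αΔT+βΔS = −(2.1 × 10⁻⁴)(+0.0)+(7.8 × 10⁻⁴)(+0.15) = 1.2 × 10⁻⁴ → stable
  187–241 m: −αΔT+βΔS = −(2.1 × 10⁻⁴)(+0.7)+(7.8 × 10⁻⁴)(-0.38) = -4.4 × 10⁻⁴ → UNSTABLE
The 187–241 m interval has Δρ < 0: lighter water underlies denser water.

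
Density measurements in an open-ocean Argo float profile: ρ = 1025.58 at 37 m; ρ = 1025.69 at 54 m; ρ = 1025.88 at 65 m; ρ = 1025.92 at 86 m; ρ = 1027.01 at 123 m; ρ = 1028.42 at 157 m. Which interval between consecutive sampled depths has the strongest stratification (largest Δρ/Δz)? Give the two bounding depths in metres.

Compute the density gradient over each adjacent pair:
  37–54 m: Δρ/Δz = 0.11/17 = 6.5 × 10⁻³ kg m⁻⁴
  54–65 m: Δρ/Δz = 0.19/11 = 0.017 kg m⁻⁴
  65–86 m: Δρ/Δz = 0.04/21 = 1.9 × 10⁻³ kg m⁻⁴
  86–123 m: Δρ/Δz = 1.09/37 = 0.029 kg m⁻⁴
  123–157 m: Δρ/Δz = 1.41/34 = 0.041 kg m⁻⁴
The largest gradient is in the 123–157 m interval — the pycnocline.

123–157 m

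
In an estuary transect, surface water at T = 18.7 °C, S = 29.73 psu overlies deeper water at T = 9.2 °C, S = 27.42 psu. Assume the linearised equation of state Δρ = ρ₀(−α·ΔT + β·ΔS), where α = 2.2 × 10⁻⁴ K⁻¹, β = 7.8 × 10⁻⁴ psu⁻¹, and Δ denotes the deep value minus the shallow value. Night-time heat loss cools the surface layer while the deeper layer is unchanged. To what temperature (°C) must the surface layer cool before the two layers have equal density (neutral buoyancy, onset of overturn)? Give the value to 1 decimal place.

Neutral buoyancy requires Δρ = 0, i.e. −α(T_deep − T_surf′) + β(S_deep − S_surf) = 0.
T_surf′ = T_deep − (β/α)·ΔS = 9.2 − (7.8 × 10⁻⁴/2.2 × 10⁻⁴)·(-2.31) = 17.390 °C.
Cooling required: 18.7 − (17.390) = 1.310 °C.

17.4 °C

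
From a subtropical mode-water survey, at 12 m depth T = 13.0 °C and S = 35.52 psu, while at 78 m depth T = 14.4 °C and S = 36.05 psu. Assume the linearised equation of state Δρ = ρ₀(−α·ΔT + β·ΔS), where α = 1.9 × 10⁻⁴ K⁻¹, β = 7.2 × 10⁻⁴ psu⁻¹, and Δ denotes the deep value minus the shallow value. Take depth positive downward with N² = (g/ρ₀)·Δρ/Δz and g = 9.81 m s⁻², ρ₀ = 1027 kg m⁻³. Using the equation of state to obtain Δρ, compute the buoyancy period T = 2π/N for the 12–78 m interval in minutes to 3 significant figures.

ΔT = +1.4 K, ΔS = +0.53 psu (deep − shallow).
Δρ/ρ₀ = −αΔT + βΔS = -2.66 × 10⁻⁴ + 3.816 × 10⁻⁴ = 1.156 × 10⁻⁴, so Δρ ≈ 0.1187 kg m⁻³.
N² = (g/ρ₀)·Δρ/Δz = g·(Δρ/ρ₀)/Δz = 9.81 × 1.156 × 10⁻⁴ / 66 = 1.7182 × 10⁻⁵ s⁻².
N = √(1.7182 × 10⁻⁵) = 4.1451 × 10⁻³ rad s⁻¹ → T = 2π/N = 1.5158 × 10³ s = 25.263 min ≈ 25.3 min.

25.3 min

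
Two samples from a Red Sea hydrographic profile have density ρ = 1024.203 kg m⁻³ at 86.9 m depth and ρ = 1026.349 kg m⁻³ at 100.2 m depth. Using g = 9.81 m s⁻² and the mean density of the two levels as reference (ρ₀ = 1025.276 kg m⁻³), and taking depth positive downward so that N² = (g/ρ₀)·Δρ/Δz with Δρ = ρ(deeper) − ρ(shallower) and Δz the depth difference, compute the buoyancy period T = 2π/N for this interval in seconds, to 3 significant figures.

160 s

Δρ = 1026.349 − 1024.203 = 2.146 kg m⁻³ over Δz = 100.2 − 86.9 = 13.3 m.
N² = (9.81/1025.276) × (2.146/13.3) = 1.5439 × 10⁻³ s⁻².
N = √(1.5439 × 10⁻³) = 0.039292 rad s⁻¹, so T = 2π/N = 159.91 s ≈ 160 s.
Since Δρ > 0 the layer is stably stratified.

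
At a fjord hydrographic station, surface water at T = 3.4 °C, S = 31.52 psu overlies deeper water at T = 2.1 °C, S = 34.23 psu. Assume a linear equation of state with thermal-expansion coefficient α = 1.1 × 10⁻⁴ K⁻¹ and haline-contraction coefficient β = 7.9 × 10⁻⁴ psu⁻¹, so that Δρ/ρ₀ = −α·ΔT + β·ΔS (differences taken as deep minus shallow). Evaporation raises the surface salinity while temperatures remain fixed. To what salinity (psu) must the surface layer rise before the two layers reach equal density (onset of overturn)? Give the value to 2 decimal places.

Neutral buoyancy requires −α(T_deep − T_surf) + β(S_deep − S_surf′) = 0.
S_surf′ = S_deep − (α/β)·ΔT = 34.23 − (1.1 × 10⁻⁴/7.9 × 10⁻⁴)·(-1.3) = 34.4110 psu.
Increase required: 34.4110 − 31.52 = 2.8910 psu.

34.41 psu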